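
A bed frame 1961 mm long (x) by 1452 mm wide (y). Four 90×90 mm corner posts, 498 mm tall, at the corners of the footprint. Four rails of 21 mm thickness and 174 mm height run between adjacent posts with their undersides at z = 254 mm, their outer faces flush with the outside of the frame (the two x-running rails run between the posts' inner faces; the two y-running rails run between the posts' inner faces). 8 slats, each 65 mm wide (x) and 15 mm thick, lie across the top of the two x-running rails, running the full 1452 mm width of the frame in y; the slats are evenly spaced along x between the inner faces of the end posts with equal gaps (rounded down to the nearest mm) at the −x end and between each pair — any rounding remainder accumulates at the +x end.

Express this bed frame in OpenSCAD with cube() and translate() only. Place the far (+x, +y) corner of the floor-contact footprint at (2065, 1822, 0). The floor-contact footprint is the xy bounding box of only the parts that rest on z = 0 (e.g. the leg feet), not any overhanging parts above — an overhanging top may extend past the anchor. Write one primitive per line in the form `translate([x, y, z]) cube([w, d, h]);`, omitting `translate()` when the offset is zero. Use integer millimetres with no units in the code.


translate([104, 370, 0]) cube([90, 90, 498]);
translate([104, 1732, 0]) cube([90, 90, 498]);
translate([1975, 370, 0]) cube([90, 90, 498]);
translate([1975, 1732, 0]) cube([90, 90, 498]);
translate([194, 370, 254]) cube([1781, 21, 174]);
translate([194, 1801, 254]) cube([1781, 21, 174]);
translate([104, 460, 254]) cube([21, 1272, 174]);
translate([2044, 460, 254]) cube([21, 1272, 174]);
translate([334, 370, 428]) cube([65, 1452, 15]);
translate([539, 370, 428]) cube([65, 1452, 15]);
translate([744, 370, 428]) cube([65, 1452, 15]);
translate([949, 370, 428]) cube([65, 1452, 15]);
translate([1154, 370, 428]) cube([65, 1452, 15]);
translate([1359, 370, 428]) cube([65, 1452, 15]);
translate([1564, 370, 428]) cube([65, 1452, 15]);
translate([1769, 370, 428]) cube([65, 1452, 15]);


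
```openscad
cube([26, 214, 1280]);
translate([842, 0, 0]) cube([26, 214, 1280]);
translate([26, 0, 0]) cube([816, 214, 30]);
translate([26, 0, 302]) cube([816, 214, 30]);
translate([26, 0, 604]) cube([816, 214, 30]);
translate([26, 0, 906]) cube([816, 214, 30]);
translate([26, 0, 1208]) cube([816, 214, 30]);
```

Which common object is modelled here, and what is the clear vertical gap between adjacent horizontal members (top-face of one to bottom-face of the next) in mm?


A bookshelf. The clear shelf gap is 272 mm.

Two tall side panels with 5 horizontal boards between them — a bookshelf. The first two shelf undersides are at z = 0 and z = 302; with shelf thickness 30, the clear gap is 302 − 0 − 30 = 272 mm.


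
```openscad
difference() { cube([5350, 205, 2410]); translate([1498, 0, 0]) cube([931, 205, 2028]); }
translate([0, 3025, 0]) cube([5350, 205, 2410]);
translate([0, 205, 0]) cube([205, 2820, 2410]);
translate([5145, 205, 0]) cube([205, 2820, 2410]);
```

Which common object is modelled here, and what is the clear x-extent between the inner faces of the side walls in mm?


A single room. The interior width is 4940 mm.

Four walls enclosing a rectangle with a door in the front wall — a room. Outside width 5350 minus two 205 mm walls gives 4940 mm.


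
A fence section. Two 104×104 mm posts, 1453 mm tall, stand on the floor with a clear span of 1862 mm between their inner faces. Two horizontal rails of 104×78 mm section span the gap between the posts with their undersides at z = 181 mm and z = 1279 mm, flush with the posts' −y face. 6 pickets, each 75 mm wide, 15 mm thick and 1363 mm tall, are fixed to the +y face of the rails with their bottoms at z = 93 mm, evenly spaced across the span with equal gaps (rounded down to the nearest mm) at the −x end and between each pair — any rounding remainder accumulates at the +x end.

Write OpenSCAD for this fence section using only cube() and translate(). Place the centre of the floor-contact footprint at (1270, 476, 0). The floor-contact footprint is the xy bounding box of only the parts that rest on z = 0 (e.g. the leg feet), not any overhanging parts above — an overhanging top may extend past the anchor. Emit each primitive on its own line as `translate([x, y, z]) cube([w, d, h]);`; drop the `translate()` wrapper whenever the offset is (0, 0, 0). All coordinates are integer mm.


translate([235, 424, 0]) cube([104, 104, 1453]);
translate([2201, 424, 0]) cube([104, 104, 1453]);
translate([339, 424, 181]) cube([1862, 104, 78]);
translate([339, 424, 1279]) cube([1862, 104, 78]);
translate([540, 528, 93]) cube([75, 15, 1363]);
translate([816, 528, 93]) cube([75, 15, 1363]);
translate([1092, 528, 93]) cube([75, 15, 1363]);
translate([1368, 528, 93]) cube([75, 15, 1363]);
translate([1644, 528, 93]) cube([75, 15, 1363]);
translate([1920, 528, 93]) cube([75, 15, 1363]);


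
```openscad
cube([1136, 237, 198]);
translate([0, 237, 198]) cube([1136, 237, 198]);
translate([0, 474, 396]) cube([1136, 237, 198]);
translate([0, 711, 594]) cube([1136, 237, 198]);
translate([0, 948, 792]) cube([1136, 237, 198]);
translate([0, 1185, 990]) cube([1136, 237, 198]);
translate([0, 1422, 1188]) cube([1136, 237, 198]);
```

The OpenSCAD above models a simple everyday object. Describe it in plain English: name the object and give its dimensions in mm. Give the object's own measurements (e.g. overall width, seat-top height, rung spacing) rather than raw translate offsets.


A straight staircase of 7 solid steps. Each step is 1136 mm wide (x), 237 mm deep (y, the going) and 198 mm tall (the rise). The first step rests on the floor; each subsequent step sits one going further in +y and one rise higher in +z, directly behind and above the previous step with no overlap.


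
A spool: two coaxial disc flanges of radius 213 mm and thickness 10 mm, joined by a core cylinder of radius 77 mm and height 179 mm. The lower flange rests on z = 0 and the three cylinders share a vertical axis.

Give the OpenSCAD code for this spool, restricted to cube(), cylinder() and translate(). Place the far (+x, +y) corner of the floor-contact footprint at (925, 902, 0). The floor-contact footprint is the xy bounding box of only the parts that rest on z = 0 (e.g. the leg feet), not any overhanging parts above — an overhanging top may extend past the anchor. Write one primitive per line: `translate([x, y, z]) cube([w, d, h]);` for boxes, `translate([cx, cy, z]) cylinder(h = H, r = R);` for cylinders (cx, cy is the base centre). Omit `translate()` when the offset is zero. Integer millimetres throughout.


translate([712, 689, 0]) cylinder(h = 10, r = 213);
translate([712, 689, 10]) cylinder(h = 179, r = 77);
translate([712, 689, 189]) cylinder(h = 10, r = 213);


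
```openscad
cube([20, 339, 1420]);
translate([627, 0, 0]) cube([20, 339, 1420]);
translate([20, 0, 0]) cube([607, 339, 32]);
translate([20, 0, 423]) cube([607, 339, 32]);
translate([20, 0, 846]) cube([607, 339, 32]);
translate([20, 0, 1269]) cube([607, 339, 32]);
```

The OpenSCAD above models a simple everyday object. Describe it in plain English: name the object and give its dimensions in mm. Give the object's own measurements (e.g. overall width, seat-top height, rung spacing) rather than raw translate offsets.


An open bookshelf. Two side panels, each 20 mm thick, 339 mm deep and 1420 mm tall, stand 647 mm apart (outside-to-outside). Between them sit 4 shelves, each 32 mm thick and 339 mm deep, spanning the full gap between the sides. The bottom shelf rests on the floor (its underside at z = 0) and the clear gap between one shelf's top and the next shelf's underside is 391 mm.


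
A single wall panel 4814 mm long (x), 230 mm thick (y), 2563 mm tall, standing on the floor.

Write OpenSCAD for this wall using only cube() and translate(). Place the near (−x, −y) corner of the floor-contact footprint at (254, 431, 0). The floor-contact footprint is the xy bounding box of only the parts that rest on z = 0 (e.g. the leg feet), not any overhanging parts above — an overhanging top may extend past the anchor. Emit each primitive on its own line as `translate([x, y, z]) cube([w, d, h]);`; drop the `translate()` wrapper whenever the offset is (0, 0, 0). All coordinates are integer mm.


translate([254, 431, 0]) cube([4814, 230, 2563]);


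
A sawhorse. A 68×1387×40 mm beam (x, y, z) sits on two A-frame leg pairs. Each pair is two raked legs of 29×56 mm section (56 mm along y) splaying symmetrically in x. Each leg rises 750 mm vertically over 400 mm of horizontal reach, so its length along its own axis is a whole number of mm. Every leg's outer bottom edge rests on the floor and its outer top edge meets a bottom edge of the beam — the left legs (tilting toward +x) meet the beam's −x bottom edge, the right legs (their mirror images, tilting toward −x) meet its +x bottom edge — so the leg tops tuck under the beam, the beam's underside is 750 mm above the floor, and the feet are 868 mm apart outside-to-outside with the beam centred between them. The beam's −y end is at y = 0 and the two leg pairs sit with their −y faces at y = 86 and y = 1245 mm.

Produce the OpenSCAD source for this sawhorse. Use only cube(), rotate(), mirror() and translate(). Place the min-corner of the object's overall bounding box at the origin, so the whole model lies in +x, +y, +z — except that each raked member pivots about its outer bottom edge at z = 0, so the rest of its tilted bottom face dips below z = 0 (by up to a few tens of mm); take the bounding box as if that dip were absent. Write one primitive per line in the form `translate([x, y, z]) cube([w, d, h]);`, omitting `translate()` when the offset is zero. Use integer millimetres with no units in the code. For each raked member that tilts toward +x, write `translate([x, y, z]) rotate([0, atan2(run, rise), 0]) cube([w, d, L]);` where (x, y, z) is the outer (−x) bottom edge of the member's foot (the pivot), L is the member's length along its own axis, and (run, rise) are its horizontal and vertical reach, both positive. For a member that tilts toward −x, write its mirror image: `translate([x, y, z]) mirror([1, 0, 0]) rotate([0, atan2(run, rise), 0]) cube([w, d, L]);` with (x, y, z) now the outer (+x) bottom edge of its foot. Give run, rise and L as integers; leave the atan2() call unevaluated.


translate([400, 0, 750]) cube([68, 1387, 40]);
translate([0, 86, 0]) rotate([0, atan2(400, 750), 0]) cube([29, 56, 850]);
translate([868, 86, 0]) mirror([1, 0, 0]) rotate([0, atan2(400, 750), 0]) cube([29, 56, 850]);
translate([0, 1245, 0]) rotate([0, atan2(400, 750), 0]) cube([29, 56, 850]);
translate([868, 1245, 0]) mirror([1, 0, 0]) rotate([0, atan2(400, 750), 0]) cube([29, 56, 850]);


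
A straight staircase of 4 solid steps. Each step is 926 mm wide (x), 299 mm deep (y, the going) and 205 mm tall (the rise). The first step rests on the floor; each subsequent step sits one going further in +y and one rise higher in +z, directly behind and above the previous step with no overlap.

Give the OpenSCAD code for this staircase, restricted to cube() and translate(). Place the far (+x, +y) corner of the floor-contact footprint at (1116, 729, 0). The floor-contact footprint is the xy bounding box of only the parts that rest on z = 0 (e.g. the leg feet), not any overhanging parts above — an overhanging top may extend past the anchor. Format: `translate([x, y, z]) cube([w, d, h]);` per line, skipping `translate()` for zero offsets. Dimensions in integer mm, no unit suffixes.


translate([190, 430, 0]) cube([926, 299, 205]);
translate([190, 729, 205]) cube([926, 299, 205]);
translate([190, 1028, 410]) cube([926, 299, 205]);
translate([190, 1327, 615]) cube([926, 299, 205]);


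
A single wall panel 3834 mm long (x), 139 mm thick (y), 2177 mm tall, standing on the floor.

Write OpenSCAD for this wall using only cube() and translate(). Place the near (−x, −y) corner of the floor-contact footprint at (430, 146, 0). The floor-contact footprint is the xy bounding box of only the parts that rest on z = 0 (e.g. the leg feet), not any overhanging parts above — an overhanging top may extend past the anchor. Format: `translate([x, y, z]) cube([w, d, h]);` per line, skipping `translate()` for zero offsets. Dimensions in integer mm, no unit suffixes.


translate([430, 146, 0]) cube([3834, 139, 2177]);


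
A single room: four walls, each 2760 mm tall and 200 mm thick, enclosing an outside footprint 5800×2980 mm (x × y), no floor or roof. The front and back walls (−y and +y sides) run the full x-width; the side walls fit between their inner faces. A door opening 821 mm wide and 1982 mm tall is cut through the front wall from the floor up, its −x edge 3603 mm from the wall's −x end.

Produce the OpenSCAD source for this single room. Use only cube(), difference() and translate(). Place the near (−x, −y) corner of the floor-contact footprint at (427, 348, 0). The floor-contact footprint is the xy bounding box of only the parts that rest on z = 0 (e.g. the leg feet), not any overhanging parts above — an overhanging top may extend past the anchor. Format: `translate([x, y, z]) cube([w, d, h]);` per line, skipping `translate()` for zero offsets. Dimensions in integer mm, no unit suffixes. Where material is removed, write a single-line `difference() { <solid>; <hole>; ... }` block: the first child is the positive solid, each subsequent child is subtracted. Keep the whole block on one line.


difference() { translate([427, 348, 0]) cube([5800, 200, 2760]); translate([4030, 348, 0]) cube([821, 200, 1982]); }
translate([427, 3128, 0]) cube([5800, 200, 2760]);
translate([427, 548, 0]) cube([200, 2580, 2760]);
translate([6027, 548, 0]) cube([200, 2580, 2760]);


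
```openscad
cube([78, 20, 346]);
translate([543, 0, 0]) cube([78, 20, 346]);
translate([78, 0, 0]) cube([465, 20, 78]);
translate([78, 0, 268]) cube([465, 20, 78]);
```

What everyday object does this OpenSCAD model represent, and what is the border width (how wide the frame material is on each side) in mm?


A picture frame. The border width is 78 mm.

Four thin pieces enclosing a rectangular opening — a picture frame. The two full-height stiles are 346 mm tall; the top rail sits at z = 268 and is 78 mm tall, so the border above the opening is 346 − 268 = 78 mm, matching the stile x-width.


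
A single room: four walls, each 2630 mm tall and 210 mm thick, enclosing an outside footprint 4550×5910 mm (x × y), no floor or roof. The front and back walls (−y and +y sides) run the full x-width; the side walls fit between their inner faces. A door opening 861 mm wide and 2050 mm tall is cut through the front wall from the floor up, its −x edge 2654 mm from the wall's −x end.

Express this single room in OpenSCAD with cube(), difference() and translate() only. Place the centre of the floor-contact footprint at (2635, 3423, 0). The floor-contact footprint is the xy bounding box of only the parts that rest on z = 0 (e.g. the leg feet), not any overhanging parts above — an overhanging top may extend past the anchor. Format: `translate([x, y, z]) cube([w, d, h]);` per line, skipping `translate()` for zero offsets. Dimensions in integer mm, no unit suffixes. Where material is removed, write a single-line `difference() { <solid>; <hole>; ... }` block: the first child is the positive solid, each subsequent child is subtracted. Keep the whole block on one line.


difference() { translate([360, 468, 0]) cube([4550, 210, 2630]); translate([3014, 468, 0]) cube([861, 210, 2050]); }
translate([360, 6168, 0]) cube([4550, 210, 2630]);
translate([360, 678, 0]) cube([210, 5490, 2630]);
translate([4700, 678, 0]) cube([210, 5490, 2630]);


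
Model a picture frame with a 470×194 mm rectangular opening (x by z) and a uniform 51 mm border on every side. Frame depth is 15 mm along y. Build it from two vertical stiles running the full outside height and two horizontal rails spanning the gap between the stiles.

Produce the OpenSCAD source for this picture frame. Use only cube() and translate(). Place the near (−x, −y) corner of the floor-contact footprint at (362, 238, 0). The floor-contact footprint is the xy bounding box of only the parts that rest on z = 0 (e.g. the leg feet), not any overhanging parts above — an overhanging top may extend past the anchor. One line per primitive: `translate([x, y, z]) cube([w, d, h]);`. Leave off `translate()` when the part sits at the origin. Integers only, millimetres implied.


translate([362, 238, 0]) cube([51, 15, 296]);
translate([883, 238, 0]) cube([51, 15, 296]);
translate([413, 238, 0]) cube([470, 15, 51]);
translate([413, 238, 245]) cube([470, 15, 51]);


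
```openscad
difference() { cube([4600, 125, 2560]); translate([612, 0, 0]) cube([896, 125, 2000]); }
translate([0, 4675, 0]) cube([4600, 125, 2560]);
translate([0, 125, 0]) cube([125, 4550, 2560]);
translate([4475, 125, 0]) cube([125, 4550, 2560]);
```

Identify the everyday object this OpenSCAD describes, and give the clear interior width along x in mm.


A single room. The interior width is 4350 mm.

Four walls enclosing a rectangle with a door in the front wall — a room. Outside width 4600 minus two 125 mm walls gives 4350 mm.


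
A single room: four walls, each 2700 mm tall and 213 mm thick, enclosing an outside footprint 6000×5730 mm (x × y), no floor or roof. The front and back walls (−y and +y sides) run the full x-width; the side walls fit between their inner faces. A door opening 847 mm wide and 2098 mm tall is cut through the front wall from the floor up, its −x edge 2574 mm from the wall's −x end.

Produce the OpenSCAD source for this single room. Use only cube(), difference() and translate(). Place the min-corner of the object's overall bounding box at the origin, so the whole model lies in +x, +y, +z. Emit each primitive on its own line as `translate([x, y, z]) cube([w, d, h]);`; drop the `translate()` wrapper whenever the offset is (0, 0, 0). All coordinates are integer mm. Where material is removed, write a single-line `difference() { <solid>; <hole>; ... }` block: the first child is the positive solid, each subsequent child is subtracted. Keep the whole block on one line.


difference() { cube([6000, 213, 2700]); translate([2574, 0, 0]) cube([847, 213, 2098]); }
translate([0, 5517, 0]) cube([6000, 213, 2700]);
translate([0, 213, 0]) cube([213, 5304, 2700]);
translate([5787, 213, 0]) cube([213, 5304, 2700]);


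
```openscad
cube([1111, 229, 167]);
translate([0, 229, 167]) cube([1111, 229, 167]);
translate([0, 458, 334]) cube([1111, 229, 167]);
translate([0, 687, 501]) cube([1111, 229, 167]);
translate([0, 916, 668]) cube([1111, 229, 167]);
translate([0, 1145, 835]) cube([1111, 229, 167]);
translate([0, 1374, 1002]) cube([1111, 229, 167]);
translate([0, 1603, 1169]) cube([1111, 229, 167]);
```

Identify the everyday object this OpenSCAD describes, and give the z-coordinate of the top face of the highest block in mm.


A staircase. The total rise is 1336 mm.

8 identical blocks, each offset up and back from the previous — a staircase. Each step is 167 mm tall and there are 8 of them, so the total rise is 8 × 167 = 1336 mm.


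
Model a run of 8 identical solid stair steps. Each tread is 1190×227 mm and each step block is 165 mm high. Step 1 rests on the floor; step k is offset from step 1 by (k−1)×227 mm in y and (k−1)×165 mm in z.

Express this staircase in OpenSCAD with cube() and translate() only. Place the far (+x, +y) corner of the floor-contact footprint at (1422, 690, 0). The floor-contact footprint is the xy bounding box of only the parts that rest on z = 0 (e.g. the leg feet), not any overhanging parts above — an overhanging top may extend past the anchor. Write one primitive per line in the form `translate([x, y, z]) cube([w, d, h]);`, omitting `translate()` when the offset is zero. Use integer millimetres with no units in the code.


translate([232, 463, 0]) cube([1190, 227, 165]);
translate([232, 690, 165]) cube([1190, 227, 165]);
translate([232, 917, 330]) cube([1190, 227, 165]);
translate([232, 1144, 495]) cube([1190, 227, 165]);
translate([232, 1371, 660]) cube([1190, 227, 165]);
translate([232, 1598, 825]) cube([1190, 227, 165]);
translate([232, 1825, 990]) cube([1190, 227, 165]);
translate([232, 2052, 1155]) cube([1190, 227, 165]);


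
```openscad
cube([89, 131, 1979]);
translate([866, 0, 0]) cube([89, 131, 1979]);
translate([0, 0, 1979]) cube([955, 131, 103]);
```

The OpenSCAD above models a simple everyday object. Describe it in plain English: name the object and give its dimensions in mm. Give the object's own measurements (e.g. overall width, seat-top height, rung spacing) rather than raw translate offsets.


A door frame. The clear opening is 777 mm wide and 1979 mm high. Two 89 mm wide jambs, 131 mm deep, stand either side of the opening from the floor to the top of the opening. A 103 mm thick head sits across the top of both jambs, spanning the full outside width of the frame.


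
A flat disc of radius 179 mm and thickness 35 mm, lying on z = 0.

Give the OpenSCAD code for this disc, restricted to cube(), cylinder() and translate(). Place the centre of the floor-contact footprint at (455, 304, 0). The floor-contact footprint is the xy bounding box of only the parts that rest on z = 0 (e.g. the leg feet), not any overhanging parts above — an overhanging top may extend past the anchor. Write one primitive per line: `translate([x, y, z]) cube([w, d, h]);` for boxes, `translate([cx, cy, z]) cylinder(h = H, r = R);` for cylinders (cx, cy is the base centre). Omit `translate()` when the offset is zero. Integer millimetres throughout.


translate([455, 304, 0]) cylinder(h = 35, r = 179);


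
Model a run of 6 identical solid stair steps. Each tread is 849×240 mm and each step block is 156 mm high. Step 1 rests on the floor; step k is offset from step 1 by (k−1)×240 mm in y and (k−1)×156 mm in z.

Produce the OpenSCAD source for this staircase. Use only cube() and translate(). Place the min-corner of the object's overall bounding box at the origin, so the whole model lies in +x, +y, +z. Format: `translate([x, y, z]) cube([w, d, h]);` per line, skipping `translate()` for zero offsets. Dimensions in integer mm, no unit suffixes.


cube([849, 240, 156]);
translate([0, 240, 156]) cube([849, 240, 156]);
translate([0, 480, 312]) cube([849, 240, 156]);
translate([0, 720, 468]) cube([849, 240, 156]);
translate([0, 960, 624]) cube([849, 240, 156]);
translate([0, 1200, 780]) cube([849, 240, 156]);


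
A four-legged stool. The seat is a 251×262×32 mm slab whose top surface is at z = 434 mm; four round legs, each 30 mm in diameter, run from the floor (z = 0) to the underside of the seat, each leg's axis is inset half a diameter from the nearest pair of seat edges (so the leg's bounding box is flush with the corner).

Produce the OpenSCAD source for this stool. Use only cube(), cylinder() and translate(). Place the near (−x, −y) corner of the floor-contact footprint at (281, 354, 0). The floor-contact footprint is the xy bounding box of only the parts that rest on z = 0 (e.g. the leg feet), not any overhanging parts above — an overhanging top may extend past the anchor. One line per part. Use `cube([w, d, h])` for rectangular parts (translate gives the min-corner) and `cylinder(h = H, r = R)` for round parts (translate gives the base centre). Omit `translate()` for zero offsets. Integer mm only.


// leg_h = 434 - 32 = 402
translate([281, 354, 402]) cube([251, 262, 32]);
translate([296, 369, 0]) cylinder(h = 402, r = 15);
translate([517, 369, 0]) cylinder(h = 402, r = 15);
translate([296, 601, 0]) cylinder(h = 402, r = 15);
translate([517, 601, 0]) cylinder(h = 402, r = 15);


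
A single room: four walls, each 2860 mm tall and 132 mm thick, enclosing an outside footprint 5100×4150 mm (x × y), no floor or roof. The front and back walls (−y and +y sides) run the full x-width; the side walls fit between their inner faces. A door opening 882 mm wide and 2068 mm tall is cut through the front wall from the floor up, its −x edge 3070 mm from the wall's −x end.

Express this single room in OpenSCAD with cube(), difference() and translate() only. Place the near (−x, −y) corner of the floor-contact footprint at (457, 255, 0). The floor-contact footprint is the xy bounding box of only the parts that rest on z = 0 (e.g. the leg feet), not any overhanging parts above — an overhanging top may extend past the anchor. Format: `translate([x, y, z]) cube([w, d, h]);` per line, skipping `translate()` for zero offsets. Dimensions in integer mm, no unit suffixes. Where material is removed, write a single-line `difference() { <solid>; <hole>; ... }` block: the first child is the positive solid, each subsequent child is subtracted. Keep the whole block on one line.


difference() { translate([457, 255, 0]) cube([5100, 132, 2860]); translate([3527, 255, 0]) cube([882, 132, 2068]); }
translate([457, 4273, 0]) cube([5100, 132, 2860]);
translate([457, 387, 0]) cube([132, 3886, 2860]);
translate([5425, 387, 0]) cube([132, 3886, 2860]);


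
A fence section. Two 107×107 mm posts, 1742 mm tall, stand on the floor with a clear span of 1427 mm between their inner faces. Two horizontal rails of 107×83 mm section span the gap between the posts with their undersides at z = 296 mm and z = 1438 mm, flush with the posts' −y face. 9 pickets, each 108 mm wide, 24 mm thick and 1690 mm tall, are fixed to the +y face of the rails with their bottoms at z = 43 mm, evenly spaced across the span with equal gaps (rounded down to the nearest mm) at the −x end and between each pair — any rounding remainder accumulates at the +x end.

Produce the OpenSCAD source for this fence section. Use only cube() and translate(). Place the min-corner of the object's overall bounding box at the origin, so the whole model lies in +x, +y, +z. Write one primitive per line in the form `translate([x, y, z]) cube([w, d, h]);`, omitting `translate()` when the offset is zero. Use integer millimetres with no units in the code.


cube([107, 107, 1742]);
translate([1534, 0, 0]) cube([107, 107, 1742]);
translate([107, 0, 296]) cube([1427, 107, 83]);
translate([107, 0, 1438]) cube([1427, 107, 83]);
translate([152, 107, 43]) cube([108, 24, 1690]);
translate([305, 107, 43]) cube([108, 24, 1690]);
translate([458, 107, 43]) cube([108, 24, 1690]);
translate([611, 107, 43]) cube([108, 24, 1690]);
translate([764, 107, 43]) cube([108, 24, 1690]);
translate([917, 107, 43]) cube([108, 24, 1690]);
translate([1070, 107, 43]) cube([108, 24, 1690]);
translate([1223, 107, 43]) cube([108, 24, 1690]);
translate([1376, 107, 43]) cube([108, 24, 1690]);


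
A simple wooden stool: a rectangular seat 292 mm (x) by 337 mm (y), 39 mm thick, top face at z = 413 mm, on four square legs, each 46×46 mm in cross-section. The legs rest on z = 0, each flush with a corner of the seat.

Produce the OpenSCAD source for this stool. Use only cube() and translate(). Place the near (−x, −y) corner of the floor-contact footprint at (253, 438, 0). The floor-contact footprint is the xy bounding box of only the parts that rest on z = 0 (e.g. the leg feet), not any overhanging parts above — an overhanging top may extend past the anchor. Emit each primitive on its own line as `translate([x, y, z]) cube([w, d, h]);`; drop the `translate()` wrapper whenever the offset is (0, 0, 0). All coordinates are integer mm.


translate([253, 438, 374]) cube([292, 337, 39]);
translate([253, 438, 0]) cube([46, 46, 374]);
translate([499, 438, 0]) cube([46, 46, 374]);
translate([253, 729, 0]) cube([46, 46, 374]);
translate([499, 729, 0]) cube([46, 46, 374]);


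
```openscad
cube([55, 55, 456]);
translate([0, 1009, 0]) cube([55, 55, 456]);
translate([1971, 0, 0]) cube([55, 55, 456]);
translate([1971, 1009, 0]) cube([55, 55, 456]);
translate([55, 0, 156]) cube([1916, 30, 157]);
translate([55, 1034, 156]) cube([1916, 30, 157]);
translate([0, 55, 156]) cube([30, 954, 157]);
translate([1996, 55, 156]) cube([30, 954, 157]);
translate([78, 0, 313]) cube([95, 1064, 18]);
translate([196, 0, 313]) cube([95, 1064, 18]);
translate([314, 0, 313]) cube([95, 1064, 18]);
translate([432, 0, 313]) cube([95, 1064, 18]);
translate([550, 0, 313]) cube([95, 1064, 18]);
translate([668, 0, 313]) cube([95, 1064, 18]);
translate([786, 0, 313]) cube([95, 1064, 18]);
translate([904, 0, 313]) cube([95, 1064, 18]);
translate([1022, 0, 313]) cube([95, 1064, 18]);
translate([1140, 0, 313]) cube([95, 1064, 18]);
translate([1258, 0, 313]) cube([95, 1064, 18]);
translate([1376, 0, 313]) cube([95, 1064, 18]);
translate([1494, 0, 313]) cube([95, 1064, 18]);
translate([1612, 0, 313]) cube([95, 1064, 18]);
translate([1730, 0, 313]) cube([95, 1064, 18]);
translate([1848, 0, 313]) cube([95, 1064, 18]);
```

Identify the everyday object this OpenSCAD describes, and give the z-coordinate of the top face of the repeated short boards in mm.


A bed frame. The slat-top height is 331 mm.

Four posts, four rails, and a row of slats — a bed frame. Slats sit on the rails at z = 156 + 157 = 313; with slat thickness 18, the top is 331 mm.


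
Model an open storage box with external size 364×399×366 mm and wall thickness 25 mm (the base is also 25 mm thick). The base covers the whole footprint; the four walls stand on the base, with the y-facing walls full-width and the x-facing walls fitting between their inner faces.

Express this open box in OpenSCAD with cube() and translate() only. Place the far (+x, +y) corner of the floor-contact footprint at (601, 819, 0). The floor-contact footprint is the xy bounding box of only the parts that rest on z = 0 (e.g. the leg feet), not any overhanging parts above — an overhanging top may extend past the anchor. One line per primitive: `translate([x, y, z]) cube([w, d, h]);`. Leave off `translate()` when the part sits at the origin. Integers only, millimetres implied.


translate([237, 420, 0]) cube([364, 399, 25]);
translate([237, 420, 25]) cube([364, 25, 341]);
translate([237, 794, 25]) cube([364, 25, 341]);
translate([237, 445, 25]) cube([25, 349, 341]);
translate([576, 445, 25]) cube([25, 349, 341]);


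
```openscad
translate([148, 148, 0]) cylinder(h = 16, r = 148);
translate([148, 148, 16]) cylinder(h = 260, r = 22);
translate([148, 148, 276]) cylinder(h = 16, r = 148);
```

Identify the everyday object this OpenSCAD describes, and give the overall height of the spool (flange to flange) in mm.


A spool. The overall height is 292 mm.

Three coaxial cylinders, large–small–large — a spool. Two 16 mm flanges and a 260 mm core give 16 + 260 + 16 = 292 mm.


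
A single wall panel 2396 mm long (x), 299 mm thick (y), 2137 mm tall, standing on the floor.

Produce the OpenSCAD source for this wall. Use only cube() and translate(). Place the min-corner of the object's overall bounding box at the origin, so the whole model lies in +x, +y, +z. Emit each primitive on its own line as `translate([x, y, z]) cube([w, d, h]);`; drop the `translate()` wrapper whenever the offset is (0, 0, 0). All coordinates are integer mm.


cube([2396, 299, 2137]);


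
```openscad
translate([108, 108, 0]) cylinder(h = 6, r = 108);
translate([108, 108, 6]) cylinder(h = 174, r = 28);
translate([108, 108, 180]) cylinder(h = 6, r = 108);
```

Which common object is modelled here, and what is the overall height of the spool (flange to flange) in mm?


A spool. The overall height is 186 mm.

Three coaxial cylinders, large–small–large — a spool. Two 6 mm flanges and a 174 mm core give 6 + 174 + 6 = 186 mm.


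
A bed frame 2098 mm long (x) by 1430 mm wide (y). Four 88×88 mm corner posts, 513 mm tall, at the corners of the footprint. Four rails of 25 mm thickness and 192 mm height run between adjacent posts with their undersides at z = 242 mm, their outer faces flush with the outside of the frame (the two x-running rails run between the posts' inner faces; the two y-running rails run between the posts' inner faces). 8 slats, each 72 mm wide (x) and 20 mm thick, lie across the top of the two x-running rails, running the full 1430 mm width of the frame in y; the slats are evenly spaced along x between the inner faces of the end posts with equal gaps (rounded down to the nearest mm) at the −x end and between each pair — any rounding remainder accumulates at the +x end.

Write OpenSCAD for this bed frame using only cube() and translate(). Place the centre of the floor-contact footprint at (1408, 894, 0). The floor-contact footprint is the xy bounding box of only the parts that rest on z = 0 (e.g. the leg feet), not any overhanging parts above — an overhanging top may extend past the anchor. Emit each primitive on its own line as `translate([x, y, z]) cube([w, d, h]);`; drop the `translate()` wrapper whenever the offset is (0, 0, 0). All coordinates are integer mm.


translate([359, 179, 0]) cube([88, 88, 513]);
translate([359, 1521, 0]) cube([88, 88, 513]);
translate([2369, 179, 0]) cube([88, 88, 513]);
translate([2369, 1521, 0]) cube([88, 88, 513]);
translate([447, 179, 242]) cube([1922, 25, 192]);
translate([447, 1584, 242]) cube([1922, 25, 192]);
translate([359, 267, 242]) cube([25, 1254, 192]);
translate([2432, 267, 242]) cube([25, 1254, 192]);
translate([596, 179, 434]) cube([72, 1430, 20]);
translate([817, 179, 434]) cube([72, 1430, 20]);
translate([1038, 179, 434]) cube([72, 1430, 20]);
translate([1259, 179, 434]) cube([72, 1430, 20]);
translate([1480, 179, 434]) cube([72, 1430, 20]);
translate([1701, 179, 434]) cube([72, 1430, 20]);
translate([1922, 179, 434]) cube([72, 1430, 20]);
translate([2143, 179, 434]) cube([72, 1430, 20]);


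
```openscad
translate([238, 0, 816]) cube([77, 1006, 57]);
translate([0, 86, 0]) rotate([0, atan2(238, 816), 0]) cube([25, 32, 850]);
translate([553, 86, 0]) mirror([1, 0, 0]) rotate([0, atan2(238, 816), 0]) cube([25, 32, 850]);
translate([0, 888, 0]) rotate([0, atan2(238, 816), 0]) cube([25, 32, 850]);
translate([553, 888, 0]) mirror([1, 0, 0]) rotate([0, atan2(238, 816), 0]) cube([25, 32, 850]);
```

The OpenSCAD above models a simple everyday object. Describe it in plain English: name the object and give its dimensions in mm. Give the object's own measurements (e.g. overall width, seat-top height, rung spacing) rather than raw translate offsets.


A sawhorse. A 77×1006×57 mm beam (x, y, z) sits on two A-frame leg pairs. Each pair is two raked legs of 25×32 mm section (32 mm along y) splaying symmetrically in x. Each leg rises 816 mm vertically over 238 mm of horizontal reach and is 850 mm long along its own axis. Every leg's outer bottom edge rests on the floor and its outer top edge meets a bottom edge of the beam — the left legs (tilting toward +x) meet the beam's −x bottom edge, the right legs (their mirror images, tilting toward −x) meet its +x bottom edge — so the leg tops tuck under the beam, the beam's underside is 816 mm above the floor, and the feet are 553 mm apart outside-to-outside with the beam centred between them. The two leg pairs are set in 86 mm from either end of the beam.


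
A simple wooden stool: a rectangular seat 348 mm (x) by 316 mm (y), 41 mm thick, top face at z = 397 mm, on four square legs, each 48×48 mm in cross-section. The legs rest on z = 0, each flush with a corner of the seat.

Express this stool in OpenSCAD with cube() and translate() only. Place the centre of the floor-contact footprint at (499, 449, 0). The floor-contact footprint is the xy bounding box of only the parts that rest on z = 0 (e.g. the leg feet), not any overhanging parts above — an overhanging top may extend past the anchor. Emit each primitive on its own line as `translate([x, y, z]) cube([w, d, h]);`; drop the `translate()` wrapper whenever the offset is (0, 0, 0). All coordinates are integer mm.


translate([325, 291, 356]) cube([348, 316, 41]);
translate([325, 291, 0]) cube([48, 48, 356]);
translate([625, 291, 0]) cube([48, 48, 356]);
translate([325, 559, 0]) cube([48, 48, 356]);
translate([625, 559, 0]) cube([48, 48, 356]);


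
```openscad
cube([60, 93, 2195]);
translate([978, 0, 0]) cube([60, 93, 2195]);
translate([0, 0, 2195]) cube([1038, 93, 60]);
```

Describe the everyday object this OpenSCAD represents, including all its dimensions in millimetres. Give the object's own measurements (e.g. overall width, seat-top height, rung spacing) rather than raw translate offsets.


A door frame. The clear opening is 918 mm wide and 2195 mm high. Two 60 mm wide jambs, 93 mm deep, stand either side of the opening from the floor to the top of the opening. A 60 mm thick head sits across the top of both jambs, spanning the full outside width of the frame.


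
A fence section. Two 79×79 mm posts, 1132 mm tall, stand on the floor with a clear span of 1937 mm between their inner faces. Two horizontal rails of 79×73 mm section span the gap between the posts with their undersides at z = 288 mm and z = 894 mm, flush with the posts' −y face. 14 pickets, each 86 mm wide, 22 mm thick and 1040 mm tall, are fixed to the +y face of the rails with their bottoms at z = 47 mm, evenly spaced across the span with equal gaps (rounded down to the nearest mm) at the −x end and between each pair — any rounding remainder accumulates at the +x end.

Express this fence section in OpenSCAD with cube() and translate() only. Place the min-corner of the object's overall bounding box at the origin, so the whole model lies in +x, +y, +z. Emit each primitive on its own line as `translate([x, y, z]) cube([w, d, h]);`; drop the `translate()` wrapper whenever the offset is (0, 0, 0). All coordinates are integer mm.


cube([79, 79, 1132]);
translate([2016, 0, 0]) cube([79, 79, 1132]);
translate([79, 0, 288]) cube([1937, 79, 73]);
translate([79, 0, 894]) cube([1937, 79, 73]);
translate([127, 79, 47]) cube([86, 22, 1040]);
translate([261, 79, 47]) cube([86, 22, 1040]);
translate([395, 79, 47]) cube([86, 22, 1040]);
translate([529, 79, 47]) cube([86, 22, 1040]);
translate([663, 79, 47]) cube([86, 22, 1040]);
translate([797, 79, 47]) cube([86, 22, 1040]);
translate([931, 79, 47]) cube([86, 22, 1040]);
translate([1065, 79, 47]) cube([86, 22, 1040]);
translate([1199, 79, 47]) cube([86, 22, 1040]);
translate([1333, 79, 47]) cube([86, 22, 1040]);
translate([1467, 79, 47]) cube([86, 22, 1040]);
translate([1601, 79, 47]) cube([86, 22, 1040]);
translate([1735, 79, 47]) cube([86, 22, 1040]);
translate([1869, 79, 47]) cube([86, 22, 1040]);


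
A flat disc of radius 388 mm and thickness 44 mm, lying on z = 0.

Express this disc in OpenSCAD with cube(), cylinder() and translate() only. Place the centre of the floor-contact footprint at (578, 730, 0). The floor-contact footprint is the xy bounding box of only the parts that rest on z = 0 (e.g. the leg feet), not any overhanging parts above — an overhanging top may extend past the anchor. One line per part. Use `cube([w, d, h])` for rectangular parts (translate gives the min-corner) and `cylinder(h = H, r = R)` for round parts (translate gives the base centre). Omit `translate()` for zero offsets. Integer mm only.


translate([578, 730, 0]) cylinder(h = 44, r = 388);


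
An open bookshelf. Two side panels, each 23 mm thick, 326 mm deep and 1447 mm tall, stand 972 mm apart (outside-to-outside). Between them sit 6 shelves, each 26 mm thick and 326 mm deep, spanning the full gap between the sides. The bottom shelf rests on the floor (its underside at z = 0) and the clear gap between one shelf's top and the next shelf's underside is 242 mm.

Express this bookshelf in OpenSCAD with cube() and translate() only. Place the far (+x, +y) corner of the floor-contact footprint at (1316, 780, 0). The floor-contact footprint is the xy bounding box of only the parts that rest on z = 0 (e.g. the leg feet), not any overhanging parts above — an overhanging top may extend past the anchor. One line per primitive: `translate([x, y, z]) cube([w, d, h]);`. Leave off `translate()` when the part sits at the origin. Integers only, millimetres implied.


translate([344, 454, 0]) cube([23, 326, 1447]);
translate([1293, 454, 0]) cube([23, 326, 1447]);
translate([367, 454, 0]) cube([926, 326, 26]);
translate([367, 454, 268]) cube([926, 326, 26]);
translate([367, 454, 536]) cube([926, 326, 26]);
translate([367, 454, 804]) cube([926, 326, 26]);
translate([367, 454, 1072]) cube([926, 326, 26]);
translate([367, 454, 1340]) cube([926, 326, 26]);
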